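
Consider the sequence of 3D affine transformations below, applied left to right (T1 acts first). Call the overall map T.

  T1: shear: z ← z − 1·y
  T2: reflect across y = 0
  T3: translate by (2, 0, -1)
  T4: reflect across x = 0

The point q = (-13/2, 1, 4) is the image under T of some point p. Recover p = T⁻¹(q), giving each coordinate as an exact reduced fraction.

T1 = [1 0 0 0; 0 1 0 0; 0 -1 1 0; 0 0 0 1]
T2·T1 = [1 0 0 0; 0 -1 0 0; 0 -1 1 0; 0 0 0 1]
T3·…·T1 = [1 0 0 2; 0 -1 0 0; 0 -1 1 -1; 0 0 0 1]
T4·…·T1 = [-1 0 0 -2; 0 -1 0 0; 0 -1 1 -1; 0 0 0 1]
det M = 1; M⁻¹ = [-1 0 0 -2; 0 -1 0 0; 0 -1 1 1; 0 0 0 1]
M⁻¹ · (-13/2, 1, 4)ᵀ = (9/2, -1, 4)ᵀ

p = (9/2, -1, 4)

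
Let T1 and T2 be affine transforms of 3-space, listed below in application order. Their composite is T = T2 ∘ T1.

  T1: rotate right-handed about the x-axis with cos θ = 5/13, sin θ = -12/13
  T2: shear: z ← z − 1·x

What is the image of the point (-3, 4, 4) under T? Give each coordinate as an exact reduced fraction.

T(p) = (-3, 68/13, 11/13)

T1 rotate right-handed about the x-axis with cos θ = 5/13, sin θ = -12/13: (-3, 4, 4) → (-3, 68/13, -28/13)
T2 shear: z ← z − 1·x: (-3, 68/13, -28/13) → (-3, 68/13, 11/13)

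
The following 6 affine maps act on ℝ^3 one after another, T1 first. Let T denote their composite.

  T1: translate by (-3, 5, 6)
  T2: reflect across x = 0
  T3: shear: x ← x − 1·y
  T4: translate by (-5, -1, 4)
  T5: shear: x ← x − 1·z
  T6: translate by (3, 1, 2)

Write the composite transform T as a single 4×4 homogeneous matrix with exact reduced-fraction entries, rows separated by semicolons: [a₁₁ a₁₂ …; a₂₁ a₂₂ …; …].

T = [-1 -1 -1 -14; 0 1 0 5; 0 0 1 12; 0 0 0 1]

T1 = [1 0 0 -3; 0 1 0 5; 0 0 1 6; 0 0 0 1]
T2·T1 = [-1 0 0 3; 0 1 0 5; 0 0 1 6; 0 0 0 1]
T3·…·T1 = [-1 -1 0 -2; 0 1 0 5; 0 0 1 6; 0 0 0 1]
T4·…·T1 = [-1 -1 0 -7; 0 1 0 4; 0 0 1 10; 0 0 0 1]
T5·…·T1 = [-1 -1 -1 -17; 0 1 0 4; 0 0 1 10; 0 0 0 1]
T6·…·T1 = [-1 -1 -1 -14; 0 1 0 5; 0 0 1 12; 0 0 0 1]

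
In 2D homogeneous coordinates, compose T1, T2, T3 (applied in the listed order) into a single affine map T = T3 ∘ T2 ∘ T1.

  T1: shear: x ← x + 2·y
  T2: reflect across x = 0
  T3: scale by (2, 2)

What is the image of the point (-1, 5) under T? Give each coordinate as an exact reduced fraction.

T1 shear: x ← x + 2·y: (-1, 5) → (9, 5)
T2 reflect across x = 0: (9, 5) → (-9, 5)
T3 scale by (2, 2): (-9, 5) → (-18, 10)

T(p) = (-18, 10)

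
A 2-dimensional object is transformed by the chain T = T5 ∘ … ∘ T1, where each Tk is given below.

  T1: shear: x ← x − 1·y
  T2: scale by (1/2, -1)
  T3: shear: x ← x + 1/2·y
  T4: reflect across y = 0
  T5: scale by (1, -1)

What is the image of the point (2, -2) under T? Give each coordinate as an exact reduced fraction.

T(p) = (3, 2)

T1 shear: x ← x − 1·y: (2, -2) → (4, -2)
T2 scale by (1/2, -1): (4, -2) → (2, 2)
T3 shear: x ← x + 1/2·y: (2, 2) → (3, 2)
T4 reflect across y = 0: (3, 2) → (3, -2)
T5 scale by (1, -1): (3, -2) → (3, 2)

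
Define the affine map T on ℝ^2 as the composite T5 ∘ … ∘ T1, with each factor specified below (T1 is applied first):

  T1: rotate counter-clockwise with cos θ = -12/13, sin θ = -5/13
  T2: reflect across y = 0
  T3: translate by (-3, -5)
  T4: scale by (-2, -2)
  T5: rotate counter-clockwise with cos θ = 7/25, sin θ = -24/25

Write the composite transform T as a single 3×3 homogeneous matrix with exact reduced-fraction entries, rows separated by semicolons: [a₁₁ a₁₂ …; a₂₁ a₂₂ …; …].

T1 = [-12/13 5/13 0; -5/13 -12/13 0; 0 0 1]
T2·T1 = [-12/13 5/13 0; 5/13 12/13 0; 0 0 1]
T3·…·T1 = [-12/13 5/13 -3; 5/13 12/13 -5; 0 0 1]
T4·…·T1 = [24/13 -10/13 6; -10/13 -24/13 10; 0 0 1]
T5·…·T1 = [-72/325 -646/325 282/25; -646/325 72/325 -74/25; 0 0 1]

T = [-72/325 -646/325 282/25; -646/325 72/325 -74/25; 0 0 1]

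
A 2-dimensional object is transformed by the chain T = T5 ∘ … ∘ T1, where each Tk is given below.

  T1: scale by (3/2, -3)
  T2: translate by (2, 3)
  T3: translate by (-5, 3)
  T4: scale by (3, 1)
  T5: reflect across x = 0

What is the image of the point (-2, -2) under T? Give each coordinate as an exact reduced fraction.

T(p) = (18, 12)

T1 scale by (3/2, -3): (-2, -2) → (-3, 6)
T2 translate by (2, 3): (-3, 6) → (-1, 9)
T3 translate by (-5, 3): (-1, 9) → (-6, 12)
T4 scale by (3, 1): (-6, 12) → (-18, 12)
T5 reflect across x = 0: (-18, 12) → (18, 12)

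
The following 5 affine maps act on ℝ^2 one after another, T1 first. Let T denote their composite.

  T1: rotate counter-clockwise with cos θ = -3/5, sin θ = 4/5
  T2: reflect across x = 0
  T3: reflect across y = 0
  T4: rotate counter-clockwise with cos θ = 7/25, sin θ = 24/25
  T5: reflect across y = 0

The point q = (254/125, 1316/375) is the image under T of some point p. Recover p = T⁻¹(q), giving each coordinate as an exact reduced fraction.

T1 = [-3/5 -4/5 0; 4/5 -3/5 0; 0 0 1]
T2·T1 = [3/5 4/5 0; 4/5 -3/5 0; 0 0 1]
T3·…·T1 = [3/5 4/5 0; -4/5 3/5 0; 0 0 1]
T4·…·T1 = [117/125 -44/125 0; 44/125 117/125 0; 0 0 1]
T5·…·T1 = [117/125 -44/125 0; -44/125 -117/125 0; 0 0 1]
det M = -1; M⁻¹ = [117/125 -44/125 0; -44/125 -117/125 0; 0 0 1]
M⁻¹ · (254/125, 1316/375)ᵀ = (2/3, -4)ᵀ

p = (2/3, -4)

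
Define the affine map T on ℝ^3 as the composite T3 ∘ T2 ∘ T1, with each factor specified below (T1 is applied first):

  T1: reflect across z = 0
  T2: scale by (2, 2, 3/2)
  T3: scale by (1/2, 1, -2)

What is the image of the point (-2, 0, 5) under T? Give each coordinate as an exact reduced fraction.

T(p) = (-2, 0, 15)

T1 reflect across z = 0: (-2, 0, 5) → (-2, 0, -5)
T2 scale by (2, 2, 3/2): (-2, 0, -5) → (-4, 0, -15/2)
T3 scale by (1/2, 1, -2): (-4, 0, -15/2) → (-2, 0, 15)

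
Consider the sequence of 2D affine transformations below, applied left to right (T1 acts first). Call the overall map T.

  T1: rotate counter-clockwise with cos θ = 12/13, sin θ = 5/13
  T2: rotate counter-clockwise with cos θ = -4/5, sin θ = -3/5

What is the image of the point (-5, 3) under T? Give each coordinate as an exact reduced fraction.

T1 rotate counter-clockwise with cos θ = 12/13, sin θ = 5/13: (-5, 3) → (-75/13, 11/13)
T2 rotate counter-clockwise with cos θ = -4/5, sin θ = -3/5: (-75/13, 11/13) → (333/65, 181/65)

T(p) = (333/65, 181/65)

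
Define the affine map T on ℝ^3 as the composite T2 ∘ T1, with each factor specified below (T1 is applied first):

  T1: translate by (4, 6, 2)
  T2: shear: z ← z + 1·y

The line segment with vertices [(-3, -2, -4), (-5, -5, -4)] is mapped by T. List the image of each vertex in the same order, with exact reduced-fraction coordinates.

image vertices: (1, 4, 2), (-1, 1, -1)

T1 translate by (4, 6, 2): (-3, -2, -4) → (1, 4, -2); (-5, -5, -4) → (-1, 1, -2)
T2 shear: z ← z + 1·y: (1, 4, -2) → (1, 4, 2); (-1, 1, -2) → (-1, 1, -1)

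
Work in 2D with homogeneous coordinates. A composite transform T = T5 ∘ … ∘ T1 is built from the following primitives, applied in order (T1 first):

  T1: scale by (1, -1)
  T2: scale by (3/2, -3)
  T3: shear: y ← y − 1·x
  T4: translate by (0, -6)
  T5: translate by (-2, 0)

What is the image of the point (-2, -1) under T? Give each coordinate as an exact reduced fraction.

T(p) = (-5, -6)

T1 scale by (1, -1): (-2, -1) → (-2, 1)
T2 scale by (3/2, -3): (-2, 1) → (-3, -3)
T3 shear: y ← y − 1·x: (-3, -3) → (-3, 0)
T4 translate by (0, -6): (-3, 0) → (-3, -6)
T5 translate by (-2, 0): (-3, -6) → (-5, -6)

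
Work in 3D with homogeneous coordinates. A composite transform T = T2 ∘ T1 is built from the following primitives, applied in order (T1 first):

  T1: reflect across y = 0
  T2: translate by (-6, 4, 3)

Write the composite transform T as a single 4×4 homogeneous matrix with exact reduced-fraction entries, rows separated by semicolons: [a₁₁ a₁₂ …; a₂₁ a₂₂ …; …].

T = [1 0 0 -6; 0 -1 0 4; 0 0 1 3; 0 0 0 1]

T1 = [1 0 0 0; 0 -1 0 0; 0 0 1 0; 0 0 0 1]
T2·T1 = [1 0 0 -6; 0 -1 0 4; 0 0 1 3; 0 0 0 1]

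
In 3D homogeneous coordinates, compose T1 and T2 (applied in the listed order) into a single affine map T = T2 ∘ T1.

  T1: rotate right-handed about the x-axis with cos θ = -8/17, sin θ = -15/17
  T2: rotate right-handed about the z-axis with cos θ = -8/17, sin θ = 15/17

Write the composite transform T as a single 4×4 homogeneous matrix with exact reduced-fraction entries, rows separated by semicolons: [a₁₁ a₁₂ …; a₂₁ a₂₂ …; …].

T1 = [1 0 0 0; 0 -8/17 15/17 0; 0 -15/17 -8/17 0; 0 0 0 1]
T2·T1 = [-8/17 120/289 -225/289 0; 15/17 64/289 -120/289 0; 0 -15/17 -8/17 0; 0 0 0 1]

T = [-8/17 120/289 -225/289 0; 15/17 64/289 -120/289 0; 0 -15/17 -8/17 0; 0 0 0 1]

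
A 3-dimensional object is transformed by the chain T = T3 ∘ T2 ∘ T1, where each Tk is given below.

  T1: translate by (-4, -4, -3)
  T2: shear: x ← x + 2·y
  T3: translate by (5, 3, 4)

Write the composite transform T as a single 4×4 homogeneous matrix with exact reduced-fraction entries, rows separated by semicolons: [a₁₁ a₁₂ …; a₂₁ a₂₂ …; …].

T = [1 2 0 -7; 0 1 0 -1; 0 0 1 1; 0 0 0 1]

T1 = [1 0 0 -4; 0 1 0 -4; 0 0 1 -3; 0 0 0 1]
T2·T1 = [1 2 0 -12; 0 1 0 -4; 0 0 1 -3; 0 0 0 1]
T3·…·T1 = [1 2 0 -7; 0 1 0 -1; 0 0 1 1; 0 0 0 1]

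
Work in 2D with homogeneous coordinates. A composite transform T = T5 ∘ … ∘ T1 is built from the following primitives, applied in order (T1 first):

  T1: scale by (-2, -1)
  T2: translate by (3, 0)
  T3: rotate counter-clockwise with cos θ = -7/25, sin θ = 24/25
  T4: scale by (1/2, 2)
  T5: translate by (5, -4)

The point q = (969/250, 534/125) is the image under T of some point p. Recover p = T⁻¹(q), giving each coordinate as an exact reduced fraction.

p = (-4/5, -1)

T1 = [-2 0 0; 0 -1 0; 0 0 1]
T2·T1 = [-2 0 3; 0 -1 0; 0 0 1]
T3·…·T1 = [14/25 24/25 -21/25; -48/25 7/25 72/25; 0 0 1]
T4·…·T1 = [7/25 12/25 -21/50; -96/25 14/25 144/25; 0 0 1]
T5·…·T1 = [7/25 12/25 229/50; -96/25 14/25 44/25; 0 0 1]
det M = 2; M⁻¹ = [7/25 -6/25 -43/50; 48/25 7/50 -226/25; 0 0 1]
M⁻¹ · (969/250, 534/125)ᵀ = (-4/5, -1)ᵀ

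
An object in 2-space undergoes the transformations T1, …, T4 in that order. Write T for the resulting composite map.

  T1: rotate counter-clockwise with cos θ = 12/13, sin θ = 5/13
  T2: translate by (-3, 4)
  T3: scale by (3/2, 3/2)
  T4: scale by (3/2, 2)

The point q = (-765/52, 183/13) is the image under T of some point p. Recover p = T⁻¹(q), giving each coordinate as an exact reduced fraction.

p = (-3, 2)

T1 = [12/13 -5/13 0; 5/13 12/13 0; 0 0 1]
T2·T1 = [12/13 -5/13 -3; 5/13 12/13 4; 0 0 1]
T3·…·T1 = [18/13 -15/26 -9/2; 15/26 18/13 6; 0 0 1]
T4·…·T1 = [27/13 -45/52 -27/4; 15/13 36/13 12; 0 0 1]
det M = 27/4; M⁻¹ = [16/39 5/39 16/13; -20/117 4/13 -63/13; 0 0 1]
M⁻¹ · (-765/52, 183/13)ᵀ = (-3, 2)ᵀ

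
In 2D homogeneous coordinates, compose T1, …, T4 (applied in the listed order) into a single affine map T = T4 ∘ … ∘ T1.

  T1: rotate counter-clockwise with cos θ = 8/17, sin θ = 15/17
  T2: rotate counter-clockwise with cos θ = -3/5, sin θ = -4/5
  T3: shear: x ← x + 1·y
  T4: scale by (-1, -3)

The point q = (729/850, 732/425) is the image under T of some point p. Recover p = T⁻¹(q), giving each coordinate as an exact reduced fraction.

p = (2/5, -1/2)

T1 = [8/17 -15/17 0; 15/17 8/17 0; 0 0 1]
T2·T1 = [36/85 77/85 0; -77/85 36/85 0; 0 0 1]
T3·…·T1 = [-41/85 113/85 0; -77/85 36/85 0; 0 0 1]
T4·…·T1 = [41/85 -113/85 0; 231/85 -108/85 0; 0 0 1]
det M = 3; M⁻¹ = [-36/85 113/255 0; -77/85 41/255 0; 0 0 1]
M⁻¹ · (729/850, 732/425)ᵀ = (2/5, -1/2)ᵀ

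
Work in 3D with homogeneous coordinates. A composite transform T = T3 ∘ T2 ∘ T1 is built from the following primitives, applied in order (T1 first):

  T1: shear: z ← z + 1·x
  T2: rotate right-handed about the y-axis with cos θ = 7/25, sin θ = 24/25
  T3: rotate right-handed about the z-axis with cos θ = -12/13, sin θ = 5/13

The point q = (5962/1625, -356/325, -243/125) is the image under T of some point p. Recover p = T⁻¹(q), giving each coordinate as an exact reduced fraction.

T1 = [1 0 0 0; 0 1 0 0; 1 0 1 0; 0 0 0 1]
T2·T1 = [31/25 0 24/25 0; 0 1 0 0; -17/25 0 7/25 0; 0 0 0 1]
T3·…·T1 = [-372/325 -5/13 -288/325 0; 31/65 -12/13 24/65 0; -17/25 0 7/25 0; 0 0 0 1]
det M = 1; M⁻¹ = [-84/325 7/65 -24/25 0; -5/13 -12/13 0 0; -204/325 17/65 31/25 0; 0 0 0 1]
M⁻¹ · (5962/1625, -356/325, -243/125)ᵀ = (4/5, -2/5, -5)ᵀ

p = (4/5, -2/5, -5)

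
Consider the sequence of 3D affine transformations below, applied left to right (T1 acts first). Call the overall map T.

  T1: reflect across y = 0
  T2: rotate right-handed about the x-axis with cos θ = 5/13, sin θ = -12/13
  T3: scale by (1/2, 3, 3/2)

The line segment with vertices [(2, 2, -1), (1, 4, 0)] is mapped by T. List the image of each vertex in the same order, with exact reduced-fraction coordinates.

image vertices: (1, -66/13, 57/26), (1/2, -60/13, 72/13)

T1 reflect across y = 0: (2, 2, -1) → (2, -2, -1); (1, 4, 0) → (1, -4, 0)
T2 rotate right-handed about the x-axis with cos θ = 5/13, sin θ = -12/13: (2, -2, -1) → (2, -22/13, 19/13); (1, -4, 0) → (1, -20/13, 48/13)
T3 scale by (1/2, 3, 3/2): (2, -22/13, 19/13) → (1, -66/13, 57/26); (1, -20/13, 48/13) → (1/2, -60/13, 72/13)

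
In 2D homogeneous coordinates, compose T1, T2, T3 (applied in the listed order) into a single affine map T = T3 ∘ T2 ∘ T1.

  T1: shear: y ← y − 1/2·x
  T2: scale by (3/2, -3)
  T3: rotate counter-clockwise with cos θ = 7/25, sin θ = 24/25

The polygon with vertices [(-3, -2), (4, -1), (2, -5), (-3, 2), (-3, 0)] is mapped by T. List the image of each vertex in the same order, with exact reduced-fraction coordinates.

image vertices: (-27/10, -39/10), (-174/25, 207/25), (-411/25, 198/25), (441/50, -363/50), (153/50, -279/50)

T1 shear: y ← y − 1/2·x: (-3, -2) → (-3, -1/2); (4, -1) → (4, -3); (2, -5) → (2, -6); (-3, 2) → (-3, 7/2); (-3, 0) → (-3, 3/2)
T2 scale by (3/2, -3): (-3, -1/2) → (-9/2, 3/2); (4, -3) → (6, 9); (2, -6) → (3, 18); (-3, 7/2) → (-9/2, -21/2); (-3, 3/2) → (-9/2, -9/2)
T3 rotate counter-clockwise with cos θ = 7/25, sin θ = 24/25: (-9/2, 3/2) → (-27/10, -39/10); (6, 9) → (-174/25, 207/25); (3, 18) → (-411/25, 198/25); (-9/2, -21/2) → (441/50, -363/50); (-9/2, -9/2) → (153/50, -279/50)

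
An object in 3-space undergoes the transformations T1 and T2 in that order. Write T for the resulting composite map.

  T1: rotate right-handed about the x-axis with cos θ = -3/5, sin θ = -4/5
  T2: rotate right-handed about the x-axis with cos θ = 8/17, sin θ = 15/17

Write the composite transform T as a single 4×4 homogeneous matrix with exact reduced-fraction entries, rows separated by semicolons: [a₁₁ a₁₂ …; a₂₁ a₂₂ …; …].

T1 = [1 0 0 0; 0 -3/5 4/5 0; 0 -4/5 -3/5 0; 0 0 0 1]
T2·T1 = [1 0 0 0; 0 36/85 77/85 0; 0 -77/85 36/85 0; 0 0 0 1]

T = [1 0 0 0; 0 36/85 77/85 0; 0 -77/85 36/85 0; 0 0 0 1]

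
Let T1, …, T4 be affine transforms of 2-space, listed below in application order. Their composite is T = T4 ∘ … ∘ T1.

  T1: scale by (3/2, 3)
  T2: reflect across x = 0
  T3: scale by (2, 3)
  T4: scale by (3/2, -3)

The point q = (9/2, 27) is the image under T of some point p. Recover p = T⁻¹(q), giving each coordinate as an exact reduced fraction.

T1 = [3/2 0 0; 0 3 0; 0 0 1]
T2·T1 = [-3/2 0 0; 0 3 0; 0 0 1]
T3·…·T1 = [-3 0 0; 0 9 0; 0 0 1]
T4·…·T1 = [-9/2 0 0; 0 -27 0; 0 0 1]
det M = 243/2; M⁻¹ = [-2/9 0 0; 0 -1/27 0; 0 0 1]
M⁻¹ · (9/2, 27)ᵀ = (-1, -1)ᵀ

p = (-1, -1)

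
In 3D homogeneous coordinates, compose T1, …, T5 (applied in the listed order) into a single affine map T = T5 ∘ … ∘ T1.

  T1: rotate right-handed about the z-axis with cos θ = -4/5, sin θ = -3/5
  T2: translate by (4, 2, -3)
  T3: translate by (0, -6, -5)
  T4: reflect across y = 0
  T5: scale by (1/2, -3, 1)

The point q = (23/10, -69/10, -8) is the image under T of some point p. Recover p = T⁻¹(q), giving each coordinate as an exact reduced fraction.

p = (-3/2, -1, 0)

T1 = [-4/5 3/5 0 0; -3/5 -4/5 0 0; 0 0 1 0; 0 0 0 1]
T2·T1 = [-4/5 3/5 0 4; -3/5 -4/5 0 2; 0 0 1 -3; 0 0 0 1]
T3·…·T1 = [-4/5 3/5 0 4; -3/5 -4/5 0 -4; 0 0 1 -8; 0 0 0 1]
T4·…·T1 = [-4/5 3/5 0 4; 3/5 4/5 0 4; 0 0 1 -8; 0 0 0 1]
T5·…·T1 = [-2/5 3/10 0 2; -9/5 -12/5 0 -12; 0 0 1 -8; 0 0 0 1]
det M = 3/2; M⁻¹ = [-8/5 -1/5 0 4/5; 6/5 -4/15 0 -28/5; 0 0 1 8; 0 0 0 1]
M⁻¹ · (23/10, -69/10, -8)ᵀ = (-3/2, -1, 0)ᵀ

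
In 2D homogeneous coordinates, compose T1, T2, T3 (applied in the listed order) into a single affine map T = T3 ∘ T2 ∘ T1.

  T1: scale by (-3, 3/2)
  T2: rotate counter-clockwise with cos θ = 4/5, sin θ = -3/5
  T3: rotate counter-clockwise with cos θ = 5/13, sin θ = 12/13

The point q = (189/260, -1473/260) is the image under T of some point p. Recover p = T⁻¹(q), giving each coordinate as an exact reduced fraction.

p = (3/4, -7/2)

T1 = [-3 0 0; 0 3/2 0; 0 0 1]
T2·T1 = [-12/5 9/10 0; 9/5 6/5 0; 0 0 1]
T3·…·T1 = [-168/65 -99/130 0; -99/65 84/65 0; 0 0 1]
det M = -9/2; M⁻¹ = [-56/195 -11/65 0; -22/65 112/195 0; 0 0 1]
M⁻¹ · (189/260, -1473/260)ᵀ = (3/4, -7/2)ᵀ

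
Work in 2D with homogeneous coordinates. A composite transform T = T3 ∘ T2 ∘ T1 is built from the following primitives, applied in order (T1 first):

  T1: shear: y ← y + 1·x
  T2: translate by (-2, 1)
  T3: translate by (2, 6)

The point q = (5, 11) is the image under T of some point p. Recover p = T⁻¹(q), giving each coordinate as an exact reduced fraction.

T1 = [1 0 0; 1 1 0; 0 0 1]
T2·T1 = [1 0 -2; 1 1 1; 0 0 1]
T3·…·T1 = [1 0 0; 1 1 7; 0 0 1]
det M = 1; M⁻¹ = [1 0 0; -1 1 -7; 0 0 1]
M⁻¹ · (5, 11)ᵀ = (5, -1)ᵀ

p = (5, -1)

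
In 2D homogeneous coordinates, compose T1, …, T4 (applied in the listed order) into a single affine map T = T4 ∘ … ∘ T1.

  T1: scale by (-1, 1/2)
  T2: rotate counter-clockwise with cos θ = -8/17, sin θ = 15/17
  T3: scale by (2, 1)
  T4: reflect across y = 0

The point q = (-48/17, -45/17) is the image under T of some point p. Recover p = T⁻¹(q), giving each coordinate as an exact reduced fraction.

T1 = [-1 0 0; 0 1/2 0; 0 0 1]
T2·T1 = [8/17 -15/34 0; -15/17 -4/17 0; 0 0 1]
T3·…·T1 = [16/17 -15/17 0; -15/17 -4/17 0; 0 0 1]
T4·…·T1 = [16/17 -15/17 0; 15/17 4/17 0; 0 0 1]
det M = 1; M⁻¹ = [4/17 15/17 0; -15/17 16/17 0; 0 0 1]
M⁻¹ · (-48/17, -45/17)ᵀ = (-3, 0)ᵀ

p = (-3, 0)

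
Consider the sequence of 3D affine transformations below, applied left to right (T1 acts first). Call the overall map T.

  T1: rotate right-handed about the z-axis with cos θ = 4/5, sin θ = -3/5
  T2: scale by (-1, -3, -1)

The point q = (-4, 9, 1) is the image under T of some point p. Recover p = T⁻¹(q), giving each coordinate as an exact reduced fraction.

T1 = [4/5 3/5 0 0; -3/5 4/5 0 0; 0 0 1 0; 0 0 0 1]
T2·T1 = [-4/5 -3/5 0 0; 9/5 -12/5 0 0; 0 0 -1 0; 0 0 0 1]
det M = -3; M⁻¹ = [-4/5 1/5 0 0; -3/5 -4/15 0 0; 0 0 -1 0; 0 0 0 1]
M⁻¹ · (-4, 9, 1)ᵀ = (5, 0, -1)ᵀ

p = (5, 0, -1)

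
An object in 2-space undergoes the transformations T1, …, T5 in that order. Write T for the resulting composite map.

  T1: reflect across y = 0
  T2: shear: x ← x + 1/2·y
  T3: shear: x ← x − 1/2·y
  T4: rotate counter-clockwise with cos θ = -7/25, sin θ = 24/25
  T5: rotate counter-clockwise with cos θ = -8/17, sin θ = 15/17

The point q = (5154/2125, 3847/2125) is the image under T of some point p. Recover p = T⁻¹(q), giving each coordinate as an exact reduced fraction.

T1 = [1 0 0; 0 -1 0; 0 0 1]
T2·T1 = [1 -1/2 0; 0 -1 0; 0 0 1]
T3·…·T1 = [1 0 0; 0 -1 0; 0 0 1]
T4·…·T1 = [-7/25 24/25 0; 24/25 7/25 0; 0 0 1]
T5·…·T1 = [-304/425 -297/425 0; -297/425 304/425 0; 0 0 1]
det M = -1; M⁻¹ = [-304/425 -297/425 0; -297/425 304/425 0; 0 0 1]
M⁻¹ · (5154/2125, 3847/2125)ᵀ = (-3, -2/5)ᵀ

p = (-3, -2/5)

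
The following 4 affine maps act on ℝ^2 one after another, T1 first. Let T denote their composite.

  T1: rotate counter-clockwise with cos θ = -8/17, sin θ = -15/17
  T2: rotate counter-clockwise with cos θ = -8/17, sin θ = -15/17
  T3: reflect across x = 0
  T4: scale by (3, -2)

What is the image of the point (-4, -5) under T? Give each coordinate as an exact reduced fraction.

T(p) = (-5532/289, 310/289)

T1 rotate counter-clockwise with cos θ = -8/17, sin θ = -15/17: (-4, -5) → (-43/17, 100/17)
T2 rotate counter-clockwise with cos θ = -8/17, sin θ = -15/17: (-43/17, 100/17) → (1844/289, -155/289)
T3 reflect across x = 0: (1844/289, -155/289) → (-1844/289, -155/289)
T4 scale by (3, -2): (-1844/289, -155/289) → (-5532/289, 310/289)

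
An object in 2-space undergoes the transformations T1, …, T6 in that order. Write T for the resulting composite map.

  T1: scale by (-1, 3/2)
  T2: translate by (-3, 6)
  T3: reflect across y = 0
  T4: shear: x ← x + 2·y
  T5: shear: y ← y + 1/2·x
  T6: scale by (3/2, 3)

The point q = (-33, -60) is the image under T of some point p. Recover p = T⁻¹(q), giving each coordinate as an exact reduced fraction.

p = (1, 2)

T1 = [-1 0 0; 0 3/2 0; 0 0 1]
T2·T1 = [-1 0 -3; 0 3/2 6; 0 0 1]
T3·…·T1 = [-1 0 -3; 0 -3/2 -6; 0 0 1]
T4·…·T1 = [-1 -3 -15; 0 -3/2 -6; 0 0 1]
T5·…·T1 = [-1 -3 -15; -1/2 -3 -27/2; 0 0 1]
T6·…·T1 = [-3/2 -9/2 -45/2; -3/2 -9 -81/2; 0 0 1]
det M = 27/4; M⁻¹ = [-4/3 2/3 -3; 2/9 -2/9 -4; 0 0 1]
M⁻¹ · (-33, -60)ᵀ = (1, 2)ᵀ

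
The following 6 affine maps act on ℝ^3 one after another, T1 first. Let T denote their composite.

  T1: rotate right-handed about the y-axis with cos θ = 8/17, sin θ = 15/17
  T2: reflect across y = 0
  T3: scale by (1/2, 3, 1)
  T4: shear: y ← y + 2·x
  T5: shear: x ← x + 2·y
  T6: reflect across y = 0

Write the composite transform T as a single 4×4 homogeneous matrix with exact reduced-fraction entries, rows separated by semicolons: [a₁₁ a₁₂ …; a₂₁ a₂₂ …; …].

T = [20/17 -6 75/34 0; -8/17 3 -15/17 0; -15/17 0 8/17 0; 0 0 0 1]

T1 = [8/17 0 15/17 0; 0 1 0 0; -15/17 0 8/17 0; 0 0 0 1]
T2·T1 = [8/17 0 15/17 0; 0 -1 0 0; -15/17 0 8/17 0; 0 0 0 1]
T3·…·T1 = [4/17 0 15/34 0; 0 -3 0 0; -15/17 0 8/17 0; 0 0 0 1]
T4·…·T1 = [4/17 0 15/34 0; 8/17 -3 15/17 0; -15/17 0 8/17 0; 0 0 0 1]
T5·…·T1 = [20/17 -6 75/34 0; 8/17 -3 15/17 0; -15/17 0 8/17 0; 0 0 0 1]
T6·…·T1 = [20/17 -6 75/34 0; -8/17 3 -15/17 0; -15/17 0 8/17 0; 0 0 0 1]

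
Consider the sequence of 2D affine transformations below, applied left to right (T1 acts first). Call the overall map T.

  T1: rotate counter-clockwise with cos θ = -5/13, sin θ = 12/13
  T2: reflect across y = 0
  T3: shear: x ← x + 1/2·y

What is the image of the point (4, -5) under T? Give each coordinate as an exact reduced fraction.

T(p) = (7/26, -73/13)

T1 rotate counter-clockwise with cos θ = -5/13, sin θ = 12/13: (4, -5) → (40/13, 73/13)
T2 reflect across y = 0: (40/13, 73/13) → (40/13, -73/13)
T3 shear: x ← x + 1/2·y: (40/13, -73/13) → (7/26, -73/13)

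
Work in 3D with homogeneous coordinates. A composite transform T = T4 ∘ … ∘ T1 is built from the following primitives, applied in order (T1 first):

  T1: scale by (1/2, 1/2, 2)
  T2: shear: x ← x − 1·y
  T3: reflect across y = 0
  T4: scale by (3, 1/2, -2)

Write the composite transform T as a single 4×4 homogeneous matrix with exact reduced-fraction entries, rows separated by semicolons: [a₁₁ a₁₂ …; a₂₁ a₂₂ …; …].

T = [3/2 -3/2 0 0; 0 -1/4 0 0; 0 0 -4 0; 0 0 0 1]

T1 = [1/2 0 0 0; 0 1/2 0 0; 0 0 2 0; 0 0 0 1]
T2·T1 = [1/2 -1/2 0 0; 0 1/2 0 0; 0 0 2 0; 0 0 0 1]
T3·…·T1 = [1/2 -1/2 0 0; 0 -1/2 0 0; 0 0 2 0; 0 0 0 1]
T4·…·T1 = [3/2 -3/2 0 0; 0 -1/4 0 0; 0 0 -4 0; 0 0 0 1]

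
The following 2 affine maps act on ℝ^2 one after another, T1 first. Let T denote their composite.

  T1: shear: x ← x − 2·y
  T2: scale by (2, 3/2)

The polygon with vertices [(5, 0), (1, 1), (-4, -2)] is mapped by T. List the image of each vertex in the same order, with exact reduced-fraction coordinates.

T1 shear: x ← x − 2·y: (5, 0) → (5, 0); (1, 1) → (-1, 1); (-4, -2) → (0, -2)
T2 scale by (2, 3/2): (5, 0) → (10, 0); (-1, 1) → (-2, 3/2); (0, -2) → (0, -3)

image vertices: (10, 0), (-2, 3/2), (0, -3)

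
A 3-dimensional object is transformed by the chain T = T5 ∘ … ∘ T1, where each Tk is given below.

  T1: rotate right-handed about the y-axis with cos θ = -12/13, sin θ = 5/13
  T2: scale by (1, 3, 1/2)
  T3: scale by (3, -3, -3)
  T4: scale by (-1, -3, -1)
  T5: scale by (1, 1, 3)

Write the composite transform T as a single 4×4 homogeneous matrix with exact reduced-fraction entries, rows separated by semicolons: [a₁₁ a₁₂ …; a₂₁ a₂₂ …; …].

T1 = [-12/13 0 5/13 0; 0 1 0 0; -5/13 0 -12/13 0; 0 0 0 1]
T2·T1 = [-12/13 0 5/13 0; 0 3 0 0; -5/26 0 -6/13 0; 0 0 0 1]
T3·…·T1 = [-36/13 0 15/13 0; 0 -9 0 0; 15/26 0 18/13 0; 0 0 0 1]
T4·…·T1 = [36/13 0 -15/13 0; 0 27 0 0; -15/26 0 -18/13 0; 0 0 0 1]
T5·…·T1 = [36/13 0 -15/13 0; 0 27 0 0; -45/26 0 -54/13 0; 0 0 0 1]

T = [36/13 0 -15/13 0; 0 27 0 0; -45/26 0 -54/13 0; 0 0 0 1]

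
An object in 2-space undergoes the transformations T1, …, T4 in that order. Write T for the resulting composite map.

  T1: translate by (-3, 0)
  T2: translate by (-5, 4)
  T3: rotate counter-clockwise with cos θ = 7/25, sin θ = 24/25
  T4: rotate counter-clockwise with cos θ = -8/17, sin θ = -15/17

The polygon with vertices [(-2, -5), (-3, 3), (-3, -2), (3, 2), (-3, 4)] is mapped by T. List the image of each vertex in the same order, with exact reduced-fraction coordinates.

image vertices: (-3337/425, 2666/425), (-253/85, 1079/85), (-110/17, 155/17), (262/425, 3309/425), (-968/425, 5699/425)

T1 translate by (-3, 0): (-2, -5) → (-5, -5); (-3, 3) → (-6, 3); (-3, -2) → (-6, -2); (3, 2) → (0, 2); (-3, 4) → (-6, 4)
T2 translate by (-5, 4): (-5, -5) → (-10, -1); (-6, 3) → (-11, 7); (-6, -2) → (-11, 2); (0, 2) → (-5, 6); (-6, 4) → (-11, 8)
T3 rotate counter-clockwise with cos θ = 7/25, sin θ = 24/25: (-10, -1) → (-46/25, -247/25); (-11, 7) → (-49/5, -43/5); (-11, 2) → (-5, -10); (-5, 6) → (-179/25, -78/25); (-11, 8) → (-269/25, -208/25)
T4 rotate counter-clockwise with cos θ = -8/17, sin θ = -15/17: (-46/25, -247/25) → (-3337/425, 2666/425); (-49/5, -43/5) → (-253/85, 1079/85); (-5, -10) → (-110/17, 155/17); (-179/25, -78/25) → (262/425, 3309/425); (-269/25, -208/25) → (-968/425, 5699/425)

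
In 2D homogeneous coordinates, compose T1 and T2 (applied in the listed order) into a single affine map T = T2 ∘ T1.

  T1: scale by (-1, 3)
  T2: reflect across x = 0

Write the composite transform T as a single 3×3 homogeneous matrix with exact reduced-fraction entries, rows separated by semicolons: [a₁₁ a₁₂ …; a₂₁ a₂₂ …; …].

T1 = [-1 0 0; 0 3 0; 0 0 1]
T2·T1 = [1 0 0; 0 3 0; 0 0 1]

T = [1 0 0; 0 3 0; 0 0 1]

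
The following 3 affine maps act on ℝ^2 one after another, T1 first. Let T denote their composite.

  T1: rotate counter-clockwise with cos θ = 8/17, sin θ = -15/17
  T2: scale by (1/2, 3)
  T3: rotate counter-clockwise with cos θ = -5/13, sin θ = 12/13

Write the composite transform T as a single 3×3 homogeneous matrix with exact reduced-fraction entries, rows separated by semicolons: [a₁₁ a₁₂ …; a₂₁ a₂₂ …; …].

T1 = [8/17 15/17 0; -15/17 8/17 0; 0 0 1]
T2·T1 = [4/17 15/34 0; -45/17 24/17 0; 0 0 1]
T3·…·T1 = [40/17 -651/442 0; 21/17 -30/221 0; 0 0 1]

T = [40/17 -651/442 0; 21/17 -30/221 0; 0 0 1]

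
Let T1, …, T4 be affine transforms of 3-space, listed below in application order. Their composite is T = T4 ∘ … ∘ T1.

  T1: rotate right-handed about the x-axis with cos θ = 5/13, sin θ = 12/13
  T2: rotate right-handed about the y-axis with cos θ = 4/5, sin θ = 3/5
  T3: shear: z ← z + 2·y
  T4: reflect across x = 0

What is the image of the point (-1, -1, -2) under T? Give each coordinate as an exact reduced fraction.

T1 rotate right-handed about the x-axis with cos θ = 5/13, sin θ = 12/13: (-1, -1, -2) → (-1, 19/13, -22/13)
T2 rotate right-handed about the y-axis with cos θ = 4/5, sin θ = 3/5: (-1, 19/13, -22/13) → (-118/65, 19/13, -49/65)
T3 shear: z ← z + 2·y: (-118/65, 19/13, -49/65) → (-118/65, 19/13, 141/65)
T4 reflect across x = 0: (-118/65, 19/13, 141/65) → (118/65, 19/13, 141/65)

T(p) = (118/65, 19/13, 141/65)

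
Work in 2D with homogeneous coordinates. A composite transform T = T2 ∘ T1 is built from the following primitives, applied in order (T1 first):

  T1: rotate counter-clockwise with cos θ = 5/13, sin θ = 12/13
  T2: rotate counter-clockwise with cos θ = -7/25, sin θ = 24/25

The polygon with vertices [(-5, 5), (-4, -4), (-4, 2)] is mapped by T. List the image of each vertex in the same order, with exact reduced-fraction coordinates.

T1 rotate counter-clockwise with cos θ = 5/13, sin θ = 12/13: (-5, 5) → (-85/13, -35/13); (-4, -4) → (28/13, -68/13); (-4, 2) → (-44/13, -38/13)
T2 rotate counter-clockwise with cos θ = -7/25, sin θ = 24/25: (-85/13, -35/13) → (287/65, -359/65); (28/13, -68/13) → (1436/325, 1148/325); (-44/13, -38/13) → (244/65, -158/65)

image vertices: (287/65, -359/65), (1436/325, 1148/325), (244/65, -158/65)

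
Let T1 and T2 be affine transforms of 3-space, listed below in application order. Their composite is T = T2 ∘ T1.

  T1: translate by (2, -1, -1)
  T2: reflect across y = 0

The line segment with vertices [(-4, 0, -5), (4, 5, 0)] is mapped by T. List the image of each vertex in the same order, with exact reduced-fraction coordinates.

image vertices: (-2, 1, -6), (6, -4, -1)

T1 translate by (2, -1, -1): (-4, 0, -5) → (-2, -1, -6); (4, 5, 0) → (6, 4, -1)
T2 reflect across y = 0: (-2, -1, -6) → (-2, 1, -6); (6, 4, -1) → (6, -4, -1)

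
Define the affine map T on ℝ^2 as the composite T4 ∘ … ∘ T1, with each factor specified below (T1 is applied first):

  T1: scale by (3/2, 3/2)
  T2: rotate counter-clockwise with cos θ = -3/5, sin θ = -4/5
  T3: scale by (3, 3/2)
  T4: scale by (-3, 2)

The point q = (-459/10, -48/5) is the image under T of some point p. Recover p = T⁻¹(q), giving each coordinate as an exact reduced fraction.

T1 = [3/2 0 0; 0 3/2 0; 0 0 1]
T2·T1 = [-9/10 6/5 0; -6/5 -9/10 0; 0 0 1]
T3·…·T1 = [-27/10 18/5 0; -9/5 -27/20 0; 0 0 1]
T4·…·T1 = [81/10 -54/5 0; -18/5 -27/10 0; 0 0 1]
det M = -243/4; M⁻¹ = [2/45 -8/45 0; -8/135 -2/15 0; 0 0 1]
M⁻¹ · (-459/10, -48/5)ᵀ = (-1/3, 4)ᵀ

p = (-1/3, 4)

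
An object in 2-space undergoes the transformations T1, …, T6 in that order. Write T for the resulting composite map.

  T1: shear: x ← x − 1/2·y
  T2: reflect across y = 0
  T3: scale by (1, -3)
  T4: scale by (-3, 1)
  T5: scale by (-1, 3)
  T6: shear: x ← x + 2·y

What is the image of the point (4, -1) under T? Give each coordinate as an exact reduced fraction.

T(p) = (-9/2, -9)

T1 shear: x ← x − 1/2·y: (4, -1) → (9/2, -1)
T2 reflect across y = 0: (9/2, -1) → (9/2, 1)
T3 scale by (1, -3): (9/2, 1) → (9/2, -3)
T4 scale by (-3, 1): (9/2, -3) → (-27/2, -3)
T5 scale by (-1, 3): (-27/2, -3) → (27/2, -9)
T6 shear: x ← x + 2·y: (27/2, -9) → (-9/2, -9)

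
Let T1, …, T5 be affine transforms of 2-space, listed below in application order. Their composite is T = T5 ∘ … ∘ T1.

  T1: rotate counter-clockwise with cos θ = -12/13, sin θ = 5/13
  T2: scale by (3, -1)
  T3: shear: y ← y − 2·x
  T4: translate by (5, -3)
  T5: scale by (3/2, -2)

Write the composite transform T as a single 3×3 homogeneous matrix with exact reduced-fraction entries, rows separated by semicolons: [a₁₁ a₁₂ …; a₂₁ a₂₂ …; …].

T1 = [-12/13 -5/13 0; 5/13 -12/13 0; 0 0 1]
T2·T1 = [-36/13 -15/13 0; -5/13 12/13 0; 0 0 1]
T3·…·T1 = [-36/13 -15/13 0; 67/13 42/13 0; 0 0 1]
T4·…·T1 = [-36/13 -15/13 5; 67/13 42/13 -3; 0 0 1]
T5·…·T1 = [-54/13 -45/26 15/2; -134/13 -84/13 6; 0 0 1]

T = [-54/13 -45/26 15/2; -134/13 -84/13 6; 0 0 1]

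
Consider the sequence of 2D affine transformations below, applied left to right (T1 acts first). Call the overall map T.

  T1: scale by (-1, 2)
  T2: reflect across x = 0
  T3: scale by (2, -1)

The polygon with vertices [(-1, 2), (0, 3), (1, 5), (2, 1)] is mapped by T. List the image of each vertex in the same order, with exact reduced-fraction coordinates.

image vertices: (-2, -4), (0, -6), (2, -10), (4, -2)

T1 scale by (-1, 2): (-1, 2) → (1, 4); (0, 3) → (0, 6); (1, 5) → (-1, 10); (2, 1) → (-2, 2)
T2 reflect across x = 0: (1, 4) → (-1, 4); (0, 6) → (0, 6); (-1, 10) → (1, 10); (-2, 2) → (2, 2)
T3 scale by (2, -1): (-1, 4) → (-2, -4); (0, 6) → (0, -6); (1, 10) → (2, -10); (2, 2) → (4, -2)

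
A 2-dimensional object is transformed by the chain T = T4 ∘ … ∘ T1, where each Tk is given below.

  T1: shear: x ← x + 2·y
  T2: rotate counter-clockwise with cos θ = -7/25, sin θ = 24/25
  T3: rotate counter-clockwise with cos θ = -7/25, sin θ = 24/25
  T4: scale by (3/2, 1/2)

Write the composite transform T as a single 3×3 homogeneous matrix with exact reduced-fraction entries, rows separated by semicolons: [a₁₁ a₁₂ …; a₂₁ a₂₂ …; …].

T = [-1581/1250 -1077/625 0; -168/625 -1199/1250 0; 0 0 1]

T1 = [1 2 0; 0 1 0; 0 0 1]
T2·T1 = [-7/25 -38/25 0; 24/25 41/25 0; 0 0 1]
T3·…·T1 = [-527/625 -718/625 0; -336/625 -1199/625 0; 0 0 1]
T4·…·T1 = [-1581/1250 -1077/625 0; -168/625 -1199/1250 0; 0 0 1]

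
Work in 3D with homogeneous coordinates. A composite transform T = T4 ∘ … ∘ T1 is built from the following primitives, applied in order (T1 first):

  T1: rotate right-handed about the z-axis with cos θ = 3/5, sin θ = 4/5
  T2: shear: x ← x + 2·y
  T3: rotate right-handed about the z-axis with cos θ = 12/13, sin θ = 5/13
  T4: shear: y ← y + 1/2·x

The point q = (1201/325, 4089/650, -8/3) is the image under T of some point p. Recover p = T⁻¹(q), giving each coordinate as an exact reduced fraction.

T1 = [3/5 -4/5 0 0; 4/5 3/5 0 0; 0 0 1 0; 0 0 0 1]
T2·T1 = [11/5 2/5 0 0; 4/5 3/5 0 0; 0 0 1 0; 0 0 0 1]
T3·…·T1 = [112/65 9/65 0 0; 103/65 46/65 0 0; 0 0 1 0; 0 0 0 1]
T4·…·T1 = [112/65 9/65 0 0; 159/65 101/130 0 0; 0 0 1 0; 0 0 0 1]
det M = 1; M⁻¹ = [101/130 -9/65 0 0; -159/65 112/65 0 0; 0 0 1 0; 0 0 0 1]
M⁻¹ · (1201/325, 4089/650, -8/3)ᵀ = (2, 9/5, -8/3)ᵀ

p = (2, 9/5, -8/3)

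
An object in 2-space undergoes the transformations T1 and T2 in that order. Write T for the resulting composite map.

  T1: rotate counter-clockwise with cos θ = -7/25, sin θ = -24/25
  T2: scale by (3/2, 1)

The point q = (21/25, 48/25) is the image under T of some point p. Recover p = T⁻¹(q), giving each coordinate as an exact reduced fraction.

p = (-2, 0)

T1 = [-7/25 24/25 0; -24/25 -7/25 0; 0 0 1]
T2·T1 = [-21/50 36/25 0; -24/25 -7/25 0; 0 0 1]
det M = 3/2; M⁻¹ = [-14/75 -24/25 0; 16/25 -7/25 0; 0 0 1]
M⁻¹ · (21/25, 48/25)ᵀ = (-2, 0)ᵀ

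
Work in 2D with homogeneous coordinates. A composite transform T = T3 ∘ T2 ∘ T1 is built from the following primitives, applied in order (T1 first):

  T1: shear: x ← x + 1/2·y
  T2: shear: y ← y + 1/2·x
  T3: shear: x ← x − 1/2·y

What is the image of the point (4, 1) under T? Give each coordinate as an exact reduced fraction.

T1 shear: x ← x + 1/2·y: (4, 1) → (9/2, 1)
T2 shear: y ← y + 1/2·x: (9/2, 1) → (9/2, 13/4)
T3 shear: x ← x − 1/2·y: (9/2, 13/4) → (23/8, 13/4)

T(p) = (23/8, 13/4)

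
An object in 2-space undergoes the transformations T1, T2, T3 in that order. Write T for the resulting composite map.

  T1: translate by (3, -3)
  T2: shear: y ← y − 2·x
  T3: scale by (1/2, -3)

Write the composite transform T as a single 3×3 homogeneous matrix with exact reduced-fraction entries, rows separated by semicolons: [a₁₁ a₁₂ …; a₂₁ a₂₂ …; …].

T = [1/2 0 3/2; 6 -3 27; 0 0 1]

T1 = [1 0 3; 0 1 -3; 0 0 1]
T2·T1 = [1 0 3; -2 1 -9; 0 0 1]
T3·…·T1 = [1/2 0 3/2; 6 -3 27; 0 0 1]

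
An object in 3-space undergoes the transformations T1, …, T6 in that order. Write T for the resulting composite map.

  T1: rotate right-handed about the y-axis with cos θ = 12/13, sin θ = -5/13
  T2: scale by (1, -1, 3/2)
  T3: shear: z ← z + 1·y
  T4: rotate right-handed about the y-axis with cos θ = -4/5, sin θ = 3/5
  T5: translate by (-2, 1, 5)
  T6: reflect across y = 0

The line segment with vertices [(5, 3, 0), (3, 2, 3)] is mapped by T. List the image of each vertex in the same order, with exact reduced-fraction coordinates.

image vertices: (-749/130, 2, 151/65), (-25/26, 1, 12/13)

T1 rotate right-handed about the y-axis with cos θ = 12/13, sin θ = -5/13: (5, 3, 0) → (60/13, 3, 25/13); (3, 2, 3) → (21/13, 2, 51/13)
T2 scale by (1, -1, 3/2): (60/13, 3, 25/13) → (60/13, -3, 75/26); (21/13, 2, 51/13) → (21/13, -2, 153/26)
T3 shear: z ← z + 1·y: (60/13, -3, 75/26) → (60/13, -3, -3/26); (21/13, -2, 153/26) → (21/13, -2, 101/26)
T4 rotate right-handed about the y-axis with cos θ = -4/5, sin θ = 3/5: (60/13, -3, -3/26) → (-489/130, -3, -174/65); (21/13, -2, 101/26) → (27/26, -2, -53/13)
T5 translate by (-2, 1, 5): (-489/130, -3, -174/65) → (-749/130, -2, 151/65); (27/26, -2, -53/13) → (-25/26, -1, 12/13)
T6 reflect across y = 0: (-749/130, -2, 151/65) → (-749/130, 2, 151/65); (-25/26, -1, 12/13) → (-25/26, 1, 12/13)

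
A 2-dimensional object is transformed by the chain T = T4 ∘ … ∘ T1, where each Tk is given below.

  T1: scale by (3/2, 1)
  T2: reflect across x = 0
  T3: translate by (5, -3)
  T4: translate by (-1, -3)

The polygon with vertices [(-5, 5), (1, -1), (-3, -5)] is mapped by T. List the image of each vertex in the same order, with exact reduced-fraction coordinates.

image vertices: (23/2, -1), (5/2, -7), (17/2, -11)

T1 scale by (3/2, 1): (-5, 5) → (-15/2, 5); (1, -1) → (3/2, -1); (-3, -5) → (-9/2, -5)
T2 reflect across x = 0: (-15/2, 5) → (15/2, 5); (3/2, -1) → (-3/2, -1); (-9/2, -5) → (9/2, -5)
T3 translate by (5, -3): (15/2, 5) → (25/2, 2); (-3/2, -1) → (7/2, -4); (9/2, -5) → (19/2, -8)
T4 translate by (-1, -3): (25/2, 2) → (23/2, -1); (7/2, -4) → (5/2, -7); (19/2, -8) → (17/2, -11)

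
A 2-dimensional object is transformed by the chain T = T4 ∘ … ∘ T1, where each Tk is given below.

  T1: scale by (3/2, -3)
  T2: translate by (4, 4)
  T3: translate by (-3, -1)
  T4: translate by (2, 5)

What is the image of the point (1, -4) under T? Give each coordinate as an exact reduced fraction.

T1 scale by (3/2, -3): (1, -4) → (3/2, 12)
T2 translate by (4, 4): (3/2, 12) → (11/2, 16)
T3 translate by (-3, -1): (11/2, 16) → (5/2, 15)
T4 translate by (2, 5): (5/2, 15) → (9/2, 20)

T(p) = (9/2, 20)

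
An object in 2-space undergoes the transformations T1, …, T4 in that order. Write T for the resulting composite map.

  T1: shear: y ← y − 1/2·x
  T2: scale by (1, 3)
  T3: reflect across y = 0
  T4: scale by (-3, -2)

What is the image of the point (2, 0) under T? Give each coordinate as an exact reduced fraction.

T(p) = (-6, -6)

T1 shear: y ← y − 1/2·x: (2, 0) → (2, -1)
T2 scale by (1, 3): (2, -1) → (2, -3)
T3 reflect across y = 0: (2, -3) → (2, 3)
T4 scale by (-3, -2): (2, 3) → (-6, -6)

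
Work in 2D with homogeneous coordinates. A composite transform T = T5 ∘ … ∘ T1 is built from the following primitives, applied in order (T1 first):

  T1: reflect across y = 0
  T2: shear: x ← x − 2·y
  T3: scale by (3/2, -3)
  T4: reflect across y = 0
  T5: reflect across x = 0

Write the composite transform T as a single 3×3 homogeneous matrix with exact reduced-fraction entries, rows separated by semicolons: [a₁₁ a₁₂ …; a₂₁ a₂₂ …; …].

T1 = [1 0 0; 0 -1 0; 0 0 1]
T2·T1 = [1 2 0; 0 -1 0; 0 0 1]
T3·…·T1 = [3/2 3 0; 0 3 0; 0 0 1]
T4·…·T1 = [3/2 3 0; 0 -3 0; 0 0 1]
T5·…·T1 = [-3/2 -3 0; 0 -3 0; 0 0 1]

T = [-3/2 -3 0; 0 -3 0; 0 0 1]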